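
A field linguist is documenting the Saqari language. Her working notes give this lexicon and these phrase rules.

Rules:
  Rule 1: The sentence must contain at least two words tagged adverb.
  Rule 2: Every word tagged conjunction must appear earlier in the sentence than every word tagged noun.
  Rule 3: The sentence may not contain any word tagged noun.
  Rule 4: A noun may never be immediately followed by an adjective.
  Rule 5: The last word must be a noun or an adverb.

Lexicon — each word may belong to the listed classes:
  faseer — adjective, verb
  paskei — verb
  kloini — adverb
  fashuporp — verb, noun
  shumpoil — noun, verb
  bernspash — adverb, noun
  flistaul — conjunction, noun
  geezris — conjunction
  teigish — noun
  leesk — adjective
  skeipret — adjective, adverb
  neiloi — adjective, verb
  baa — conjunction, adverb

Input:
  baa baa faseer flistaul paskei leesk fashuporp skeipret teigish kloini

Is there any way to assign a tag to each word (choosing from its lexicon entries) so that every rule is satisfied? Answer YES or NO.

Candidates per position — 1:baa {conjunction,adverb}; 2:baa {conjunction,adverb}; 3:faseer {adjective,verb}; 4:flistaul {conjunction,noun}; 5:paskei {verb}; 6:leesk {adjective}; 7:fashuporp {verb,noun}; 8:skeipret {adjective,adverb}; 9:teigish {noun}; 10:kloini {adverb}.
Rule 3 cannot be satisfied by any choice of tags from the lexicon.
So there is no consistent tagging.

NO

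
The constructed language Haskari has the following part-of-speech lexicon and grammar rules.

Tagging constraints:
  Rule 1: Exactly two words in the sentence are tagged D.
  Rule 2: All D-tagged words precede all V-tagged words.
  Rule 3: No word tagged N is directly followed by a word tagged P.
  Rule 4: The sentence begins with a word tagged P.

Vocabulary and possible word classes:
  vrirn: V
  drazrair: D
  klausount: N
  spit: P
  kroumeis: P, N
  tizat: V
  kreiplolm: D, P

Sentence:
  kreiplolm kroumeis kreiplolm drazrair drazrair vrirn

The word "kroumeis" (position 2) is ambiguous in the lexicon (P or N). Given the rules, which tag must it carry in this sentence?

P

Candidates per position — 1:kreiplolm {D,P}; 2:kroumeis {P,N}; 3:kreiplolm {D,P}; 4:drazrair {D}; 5:drazrair {D}; 6:vrirn {V}.
Position 1: D is ruled out by rule 1; that leaves P.
Position 3: D is ruled out by rule 1; that leaves P.
Position 2: N is ruled out by rule 3; that leaves P.
That leaves exactly one tagging: P P P D D V.
Check: rule 1 holds; rule 2 holds; rule 3 holds; rule 4 holds.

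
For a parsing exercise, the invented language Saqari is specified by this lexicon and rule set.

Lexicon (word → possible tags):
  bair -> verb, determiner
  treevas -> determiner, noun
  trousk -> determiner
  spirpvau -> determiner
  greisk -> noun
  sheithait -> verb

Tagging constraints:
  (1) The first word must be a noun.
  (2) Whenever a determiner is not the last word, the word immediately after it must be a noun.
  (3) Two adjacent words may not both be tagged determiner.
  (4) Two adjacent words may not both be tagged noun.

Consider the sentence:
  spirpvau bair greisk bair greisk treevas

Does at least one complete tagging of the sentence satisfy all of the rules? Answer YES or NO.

Candidates per position — 1:spirpvau {determiner}; 2:bair {verb,determiner}; 3:greisk {noun}; 4:bair {verb,determiner}; 5:greisk {noun}; 6:treevas {determiner,noun}.
Rule 1 cannot be satisfied by any choice of tags from the lexicon.
So there is no consistent tagging.

NO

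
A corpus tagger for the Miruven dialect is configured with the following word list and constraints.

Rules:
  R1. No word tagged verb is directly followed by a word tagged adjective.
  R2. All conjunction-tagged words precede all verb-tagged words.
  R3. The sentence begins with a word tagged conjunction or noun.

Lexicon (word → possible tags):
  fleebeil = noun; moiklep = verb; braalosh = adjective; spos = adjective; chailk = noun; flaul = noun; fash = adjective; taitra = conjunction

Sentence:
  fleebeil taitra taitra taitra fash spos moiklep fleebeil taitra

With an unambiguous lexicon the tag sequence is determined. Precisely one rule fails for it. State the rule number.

2

Fixed tagging: noun conjunction conjunction conjunction adjective adjective verb noun conjunction.
Rule check: R1 ok, R2 fails, R3 ok.
Only rule 2 fails.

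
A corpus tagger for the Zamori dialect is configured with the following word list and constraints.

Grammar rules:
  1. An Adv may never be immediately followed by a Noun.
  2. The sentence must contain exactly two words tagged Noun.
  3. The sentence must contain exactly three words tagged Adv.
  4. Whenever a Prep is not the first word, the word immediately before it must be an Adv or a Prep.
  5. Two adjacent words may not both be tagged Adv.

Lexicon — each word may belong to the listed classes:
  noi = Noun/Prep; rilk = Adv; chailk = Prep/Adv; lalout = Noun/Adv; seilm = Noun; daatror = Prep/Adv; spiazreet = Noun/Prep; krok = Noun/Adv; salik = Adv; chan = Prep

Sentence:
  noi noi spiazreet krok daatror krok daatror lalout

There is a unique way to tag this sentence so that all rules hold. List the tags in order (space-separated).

Prep Noun Noun Adv Prep Adv Prep Adv

Candidates per position — 1:noi {Noun,Prep}; 2:noi {Noun,Prep}; 3:spiazreet {Noun,Prep}; 4:krok {Noun,Adv}; 5:daatror {Prep,Adv}; 6:krok {Noun,Adv}; 7:daatror {Prep,Adv}; 8:lalout {Noun,Adv}.
The remaining ambiguous positions (1, 2, 3, 4, 5, 6, 7, 8) are resolved jointly — only one combination satisfies every rule.
The unique satisfying tagging is: Prep Noun Noun Adv Prep Adv Prep Adv.
Check: rule 1 ✓; rule 2 ✓; rule 3 ✓; rule 4 ✓; rule 5 ✓.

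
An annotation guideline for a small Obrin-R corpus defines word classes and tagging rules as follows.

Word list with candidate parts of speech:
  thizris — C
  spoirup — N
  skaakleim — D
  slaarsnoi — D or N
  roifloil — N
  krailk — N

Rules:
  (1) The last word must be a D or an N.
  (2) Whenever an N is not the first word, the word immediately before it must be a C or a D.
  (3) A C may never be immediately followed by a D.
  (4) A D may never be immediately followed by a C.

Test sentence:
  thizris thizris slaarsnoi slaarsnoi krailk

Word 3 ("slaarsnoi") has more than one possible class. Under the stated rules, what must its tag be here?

N

Candidates per position — 1:thizris {C}; 2:thizris {C}; 3:slaarsnoi {D,N}; 4:slaarsnoi {D,N}; 5:krailk {N}.
If word 3 were D, no tagging could satisfy rule 3; so word 3 is N.
If word 4 were N, no tagging could satisfy rule 2; so word 4 is D.
So the tagging must be: C C N D N.
Checking: rule 1 satisfied; rule 2 satisfied; rule 3 satisfied; rule 4 satisfied.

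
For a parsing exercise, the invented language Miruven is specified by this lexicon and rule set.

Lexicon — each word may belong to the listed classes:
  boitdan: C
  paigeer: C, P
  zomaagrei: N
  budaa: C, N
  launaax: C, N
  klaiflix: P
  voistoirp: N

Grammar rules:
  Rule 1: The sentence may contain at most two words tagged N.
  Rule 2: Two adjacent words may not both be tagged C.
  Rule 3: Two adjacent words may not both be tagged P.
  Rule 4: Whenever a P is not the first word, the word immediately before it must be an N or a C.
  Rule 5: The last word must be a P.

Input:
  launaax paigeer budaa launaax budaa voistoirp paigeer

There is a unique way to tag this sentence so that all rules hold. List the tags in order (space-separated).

Candidates per position — 1:launaax {C,N}; 2:paigeer {C,P}; 3:budaa {C,N}; 4:launaax {C,N}; 5:budaa {C,N}; 6:voistoirp {N}; 7:paigeer {C,P}.
Position 7: C is ruled out by rule 5; that leaves P.
The remaining ambiguous positions (1, 2, 3, 4, 5) are resolved jointly — only one combination satisfies every rule.
That leaves exactly one tagging: C P C N C N P.
Check: rule 1 holds; rule 2 holds; rule 3 holds; rule 4 holds; rule 5 holds.

C P C N C N P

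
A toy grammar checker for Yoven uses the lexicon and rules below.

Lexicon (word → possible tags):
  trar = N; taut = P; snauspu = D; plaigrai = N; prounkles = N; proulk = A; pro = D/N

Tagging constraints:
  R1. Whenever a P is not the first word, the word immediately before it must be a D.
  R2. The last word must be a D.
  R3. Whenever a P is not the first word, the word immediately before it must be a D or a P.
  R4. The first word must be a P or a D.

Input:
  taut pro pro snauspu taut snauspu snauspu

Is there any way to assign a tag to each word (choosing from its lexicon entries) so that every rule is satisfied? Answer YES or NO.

YES

Candidates per position — 1:taut {P}; 2:pro {D,N}; 3:pro {D,N}; 4:snauspu {D}; 5:taut {P}; 6:snauspu {D}; 7:snauspu {D}.
One satisfying assignment: P D N D P D D.
Verifying each rule — rule 1 ✓; rule 2 ✓; rule 3 ✓; rule 4 ✓.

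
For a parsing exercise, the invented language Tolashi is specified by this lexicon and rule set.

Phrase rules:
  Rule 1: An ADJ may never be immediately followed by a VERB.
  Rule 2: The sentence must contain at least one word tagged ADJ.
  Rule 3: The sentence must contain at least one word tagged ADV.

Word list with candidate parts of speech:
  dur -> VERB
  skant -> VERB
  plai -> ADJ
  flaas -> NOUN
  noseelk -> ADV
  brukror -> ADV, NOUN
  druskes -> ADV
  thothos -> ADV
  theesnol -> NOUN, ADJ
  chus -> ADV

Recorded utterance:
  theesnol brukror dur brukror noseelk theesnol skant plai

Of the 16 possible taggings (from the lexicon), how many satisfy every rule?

Candidates per position — 1:theesnol {NOUN,ADJ}; 2:brukror {ADV,NOUN}; 3:dur {VERB}; 4:brukror {ADV,NOUN}; 5:noseelk {ADV}; 6:theesnol {NOUN,ADJ}; 7:skant {VERB}; 8:plai {ADJ}.
There are 16 candidate sequences in total.
Checking each against the rules leaves 8 sequences.
Count = 8.

8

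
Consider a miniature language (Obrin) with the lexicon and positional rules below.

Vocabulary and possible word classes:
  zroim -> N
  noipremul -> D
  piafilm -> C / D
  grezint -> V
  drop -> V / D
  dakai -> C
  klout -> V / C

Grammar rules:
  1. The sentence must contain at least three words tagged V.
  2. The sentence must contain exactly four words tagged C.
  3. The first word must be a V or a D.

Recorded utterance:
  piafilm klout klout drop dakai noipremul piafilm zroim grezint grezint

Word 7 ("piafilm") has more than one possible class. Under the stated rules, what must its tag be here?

C

Candidates per position — 1:piafilm {C,D}; 2:klout {V,C}; 3:klout {V,C}; 4:drop {V,D}; 5:dakai {C}; 6:noipremul {D}; 7:piafilm {C,D}; 8:zroim {N}; 9:grezint {V}; 10:grezint {V}.
Position 1: tagging it C would leave rule 3 unsatisfiable, so it must be D.
Position 2: tagging it V would leave rule 2 unsatisfiable, so it must be C.
Position 3: tagging it V would leave rule 2 unsatisfiable, so it must be C.
Position 4: tagging it D would leave rule 1 unsatisfiable, so it must be V.
Position 7: tagging it D would leave rule 2 unsatisfiable, so it must be C.
So the tagging must be: D C C V C D C N V V.
Verifying each rule — rule 1 holds; rule 2 holds; rule 3 holds.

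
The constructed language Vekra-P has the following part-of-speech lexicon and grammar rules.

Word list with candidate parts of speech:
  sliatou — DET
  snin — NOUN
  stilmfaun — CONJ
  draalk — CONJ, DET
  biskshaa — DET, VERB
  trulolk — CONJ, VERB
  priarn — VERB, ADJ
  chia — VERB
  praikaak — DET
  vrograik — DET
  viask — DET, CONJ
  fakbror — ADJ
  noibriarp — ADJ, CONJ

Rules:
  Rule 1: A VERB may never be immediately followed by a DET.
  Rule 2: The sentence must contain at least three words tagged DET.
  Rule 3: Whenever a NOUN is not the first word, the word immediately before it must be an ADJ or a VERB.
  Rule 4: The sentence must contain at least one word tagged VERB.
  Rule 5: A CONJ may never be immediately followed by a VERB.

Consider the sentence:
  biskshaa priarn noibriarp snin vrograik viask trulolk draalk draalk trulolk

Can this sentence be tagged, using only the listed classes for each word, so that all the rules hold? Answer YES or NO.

Candidates per position — 1:biskshaa {DET,VERB}; 2:priarn {VERB,ADJ}; 3:noibriarp {ADJ,CONJ}; 4:snin {NOUN}; 5:vrograik {DET}; 6:viask {DET,CONJ}; 7:trulolk {CONJ,VERB}; 8:draalk {CONJ,DET}; 9:draalk {CONJ,DET}; 10:trulolk {CONJ,VERB}.
One satisfying assignment: VERB VERB ADJ NOUN DET DET CONJ DET DET CONJ.
Checking: rule 1 holds; rule 2 holds; rule 3 holds; rule 4 holds; rule 5 holds.

YES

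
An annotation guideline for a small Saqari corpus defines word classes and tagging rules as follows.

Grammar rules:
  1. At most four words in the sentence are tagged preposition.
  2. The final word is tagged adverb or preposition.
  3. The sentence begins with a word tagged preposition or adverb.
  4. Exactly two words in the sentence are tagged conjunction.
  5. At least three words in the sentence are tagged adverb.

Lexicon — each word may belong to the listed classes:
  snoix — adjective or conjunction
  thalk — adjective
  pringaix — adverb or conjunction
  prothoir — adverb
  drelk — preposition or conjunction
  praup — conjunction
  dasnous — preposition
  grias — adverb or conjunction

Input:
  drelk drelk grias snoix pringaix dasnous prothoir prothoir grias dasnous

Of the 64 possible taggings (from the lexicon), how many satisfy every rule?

Candidates per position — 1:drelk {preposition,conjunction}; 2:drelk {preposition,conjunction}; 3:grias {adverb,conjunction}; 4:snoix {adjective,conjunction}; 5:pringaix {adverb,conjunction}; 6:dasnous {preposition}; 7:prothoir {adverb}; 8:prothoir {adverb}; 9:grias {adverb,conjunction}; 10:dasnous {preposition}.
There are 64 candidate sequences in total.
Checking each against the rules leaves 10 sequences.
Count = 10.

10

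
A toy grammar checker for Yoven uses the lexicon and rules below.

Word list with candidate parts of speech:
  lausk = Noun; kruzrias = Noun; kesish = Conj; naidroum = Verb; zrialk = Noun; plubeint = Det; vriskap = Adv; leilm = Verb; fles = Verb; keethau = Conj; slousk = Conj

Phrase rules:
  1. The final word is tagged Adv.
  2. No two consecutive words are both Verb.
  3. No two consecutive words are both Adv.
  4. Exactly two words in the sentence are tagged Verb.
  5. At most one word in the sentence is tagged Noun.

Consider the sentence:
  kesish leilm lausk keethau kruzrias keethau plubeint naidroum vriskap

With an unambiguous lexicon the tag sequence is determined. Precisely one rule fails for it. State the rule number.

5

Fixed tagging: Conj Verb Noun Conj Noun Conj Det Verb Adv.
Applying the rules: R1 ok, R2 ok, R3 ok, R4 ok, R5 fails.
Only rule 5 fails.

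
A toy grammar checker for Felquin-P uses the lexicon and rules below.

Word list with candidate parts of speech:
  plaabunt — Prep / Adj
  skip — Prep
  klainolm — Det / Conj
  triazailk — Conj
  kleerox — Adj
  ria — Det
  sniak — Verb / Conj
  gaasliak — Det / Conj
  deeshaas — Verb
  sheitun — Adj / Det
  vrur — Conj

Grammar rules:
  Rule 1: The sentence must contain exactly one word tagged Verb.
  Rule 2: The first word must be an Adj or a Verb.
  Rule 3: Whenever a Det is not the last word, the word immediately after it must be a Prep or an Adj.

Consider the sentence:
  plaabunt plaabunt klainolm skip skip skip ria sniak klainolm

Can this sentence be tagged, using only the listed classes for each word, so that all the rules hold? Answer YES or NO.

NO

Candidates per position — 1:plaabunt {Prep,Adj}; 2:plaabunt {Prep,Adj}; 3:klainolm {Det,Conj}; 4:skip {Prep}; 5:skip {Prep}; 6:skip {Prep}; 7:ria {Det}; 8:sniak {Verb,Conj}; 9:klainolm {Det,Conj}.
Rule 3 cannot be satisfied by any choice of tags from the lexicon.
So there is no consistent tagging.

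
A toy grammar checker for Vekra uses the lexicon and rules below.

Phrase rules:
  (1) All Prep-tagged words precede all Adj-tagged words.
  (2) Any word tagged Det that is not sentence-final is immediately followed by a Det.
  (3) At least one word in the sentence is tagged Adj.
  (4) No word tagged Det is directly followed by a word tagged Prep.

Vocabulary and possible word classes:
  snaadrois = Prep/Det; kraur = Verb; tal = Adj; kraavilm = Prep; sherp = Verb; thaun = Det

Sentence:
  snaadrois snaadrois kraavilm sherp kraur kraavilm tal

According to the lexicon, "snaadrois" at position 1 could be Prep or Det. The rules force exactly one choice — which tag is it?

Prep

Candidates per position — 1:snaadrois {Prep,Det}; 2:snaadrois {Prep,Det}; 3:kraavilm {Prep}; 4:sherp {Verb}; 5:kraur {Verb}; 6:kraavilm {Prep}; 7:tal {Adj}.
Word 1 cannot be Det — rule 2 would then fail for every completion. It is Prep.
Word 2 cannot be Det — rule 2 would then fail for every completion. It is Prep.
The only consistent sequence is: Prep Prep Prep Verb Verb Prep Adj.
Verifying each rule — rule 1 ✓; rule 2 ✓; rule 3 ✓; rule 4 ✓.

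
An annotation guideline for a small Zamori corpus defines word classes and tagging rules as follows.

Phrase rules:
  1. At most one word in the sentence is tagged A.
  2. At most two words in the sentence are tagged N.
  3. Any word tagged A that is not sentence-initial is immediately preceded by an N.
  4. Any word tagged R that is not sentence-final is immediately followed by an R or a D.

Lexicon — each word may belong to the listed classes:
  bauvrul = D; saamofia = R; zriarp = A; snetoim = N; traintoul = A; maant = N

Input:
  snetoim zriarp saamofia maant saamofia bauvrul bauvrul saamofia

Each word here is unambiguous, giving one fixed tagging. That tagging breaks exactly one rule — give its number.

4

Fixed tagging: N A R N R D D R.
Applying the rules: R1 ok, R2 ok, R3 ok, R4 fails.
Only rule 4 fails.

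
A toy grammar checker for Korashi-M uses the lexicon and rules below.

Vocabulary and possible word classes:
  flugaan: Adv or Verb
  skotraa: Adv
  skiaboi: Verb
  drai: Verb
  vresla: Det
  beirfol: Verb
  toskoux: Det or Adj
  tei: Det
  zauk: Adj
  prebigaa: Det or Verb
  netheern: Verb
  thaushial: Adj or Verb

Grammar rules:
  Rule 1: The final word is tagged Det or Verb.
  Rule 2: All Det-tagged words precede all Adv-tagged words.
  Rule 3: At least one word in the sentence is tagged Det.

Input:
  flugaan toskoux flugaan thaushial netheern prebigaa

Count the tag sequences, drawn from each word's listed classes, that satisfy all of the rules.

8

Candidates per position — 1:flugaan {Adv,Verb}; 2:toskoux {Det,Adj}; 3:flugaan {Adv,Verb}; 4:thaushial {Adj,Verb}; 5:netheern {Verb}; 6:prebigaa {Det,Verb}.
There are 32 candidate sequences in total.
Checking each against the rules leaves 8 sequences.
Count = 8.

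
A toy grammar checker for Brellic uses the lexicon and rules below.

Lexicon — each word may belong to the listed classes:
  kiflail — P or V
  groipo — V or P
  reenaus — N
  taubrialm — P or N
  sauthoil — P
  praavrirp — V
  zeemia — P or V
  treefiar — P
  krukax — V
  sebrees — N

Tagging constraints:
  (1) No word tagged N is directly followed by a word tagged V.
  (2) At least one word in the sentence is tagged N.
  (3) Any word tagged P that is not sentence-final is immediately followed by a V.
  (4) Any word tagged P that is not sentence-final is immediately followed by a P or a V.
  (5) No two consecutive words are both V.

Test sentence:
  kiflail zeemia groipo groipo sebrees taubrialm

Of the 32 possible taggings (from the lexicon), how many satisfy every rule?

2

Candidates per position — 1:kiflail {P,V}; 2:zeemia {P,V}; 3:groipo {V,P}; 4:groipo {V,P}; 5:sebrees {N}; 6:taubrialm {P,N}.
There are 32 candidate sequences in total.
The sequences that satisfy every rule: P V P V N P; P V P V N N.
Count = 2.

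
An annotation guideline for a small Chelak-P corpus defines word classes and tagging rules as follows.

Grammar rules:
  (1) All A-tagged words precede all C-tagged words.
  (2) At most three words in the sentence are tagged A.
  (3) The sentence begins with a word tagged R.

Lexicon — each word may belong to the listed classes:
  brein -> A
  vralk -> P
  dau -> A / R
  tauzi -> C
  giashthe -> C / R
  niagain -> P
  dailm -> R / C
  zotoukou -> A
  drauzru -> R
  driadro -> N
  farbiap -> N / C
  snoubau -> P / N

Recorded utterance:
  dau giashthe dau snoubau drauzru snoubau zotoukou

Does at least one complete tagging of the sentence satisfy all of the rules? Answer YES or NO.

YES

Candidates per position — 1:dau {A,R}; 2:giashthe {C,R}; 3:dau {A,R}; 4:snoubau {P,N}; 5:drauzru {R}; 6:snoubau {P,N}; 7:zotoukou {A}.
One satisfying assignment: R R R P R N A.
Check: rule 1 holds; rule 2 holds; rule 3 holds.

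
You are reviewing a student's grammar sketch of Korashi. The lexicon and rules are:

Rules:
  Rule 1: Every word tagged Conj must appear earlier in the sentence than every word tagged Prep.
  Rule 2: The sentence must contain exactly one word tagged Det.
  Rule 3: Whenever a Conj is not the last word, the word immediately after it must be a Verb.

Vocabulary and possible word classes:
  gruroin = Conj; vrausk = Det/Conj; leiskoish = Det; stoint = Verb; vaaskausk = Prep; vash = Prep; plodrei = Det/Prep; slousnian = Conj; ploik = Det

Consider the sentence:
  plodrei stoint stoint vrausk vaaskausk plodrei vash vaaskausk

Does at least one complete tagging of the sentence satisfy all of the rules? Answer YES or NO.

YES

Candidates per position — 1:plodrei {Det,Prep}; 2:stoint {Verb}; 3:stoint {Verb}; 4:vrausk {Det,Conj}; 5:vaaskausk {Prep}; 6:plodrei {Det,Prep}; 7:vash {Prep}; 8:vaaskausk {Prep}.
One satisfying assignment: Prep Verb Verb Det Prep Prep Prep Prep.
Check: rule 1 holds; rule 2 holds; rule 3 holds.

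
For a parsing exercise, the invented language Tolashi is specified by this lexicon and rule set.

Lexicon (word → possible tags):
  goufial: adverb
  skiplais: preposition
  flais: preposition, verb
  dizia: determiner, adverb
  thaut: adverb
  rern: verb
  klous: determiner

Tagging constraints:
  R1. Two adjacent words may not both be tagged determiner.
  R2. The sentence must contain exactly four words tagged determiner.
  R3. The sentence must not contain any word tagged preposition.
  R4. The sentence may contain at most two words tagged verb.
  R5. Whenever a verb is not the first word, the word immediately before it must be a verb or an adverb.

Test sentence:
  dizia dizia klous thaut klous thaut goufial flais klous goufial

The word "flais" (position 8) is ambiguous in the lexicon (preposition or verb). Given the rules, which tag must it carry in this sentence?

verb

Candidates per position — 1:dizia {determiner,adverb}; 2:dizia {determiner,adverb}; 3:klous {determiner}; 4:thaut {adverb}; 5:klous {determiner}; 6:thaut {adverb}; 7:goufial {adverb}; 8:flais {preposition,verb}; 9:klous {determiner}; 10:goufial {adverb}.
At position 2, choosing determiner makes rule 1 impossible to satisfy; hence adverb.
At position 8, choosing preposition makes rule 3 impossible to satisfy; hence verb.
At position 1, choosing adverb makes rule 2 impossible to satisfy; hence determiner.
That leaves exactly one tagging: determiner adverb determiner adverb determiner adverb adverb verb determiner adverb.
Checking: rule 1 holds; rule 2 holds; rule 3 holds; rule 4 holds; rule 5 holds.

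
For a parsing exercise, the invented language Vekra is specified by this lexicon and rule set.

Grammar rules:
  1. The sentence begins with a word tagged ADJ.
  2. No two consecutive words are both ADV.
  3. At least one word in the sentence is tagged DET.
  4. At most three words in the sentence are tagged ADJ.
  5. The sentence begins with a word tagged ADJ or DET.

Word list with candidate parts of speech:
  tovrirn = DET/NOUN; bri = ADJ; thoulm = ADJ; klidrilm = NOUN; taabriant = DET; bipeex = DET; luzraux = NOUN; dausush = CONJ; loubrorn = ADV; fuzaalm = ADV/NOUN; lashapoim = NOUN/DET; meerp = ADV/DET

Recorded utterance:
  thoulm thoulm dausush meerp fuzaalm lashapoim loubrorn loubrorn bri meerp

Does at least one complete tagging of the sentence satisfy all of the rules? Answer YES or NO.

NO

Candidates per position — 1:thoulm {ADJ}; 2:thoulm {ADJ}; 3:dausush {CONJ}; 4:meerp {ADV,DET}; 5:fuzaalm {ADV,NOUN}; 6:lashapoim {NOUN,DET}; 7:loubrorn {ADV}; 8:loubrorn {ADV}; 9:bri {ADJ}; 10:meerp {ADV,DET}.
Rule 2 cannot be satisfied by any choice of tags from the lexicon.
So there is no consistent tagging.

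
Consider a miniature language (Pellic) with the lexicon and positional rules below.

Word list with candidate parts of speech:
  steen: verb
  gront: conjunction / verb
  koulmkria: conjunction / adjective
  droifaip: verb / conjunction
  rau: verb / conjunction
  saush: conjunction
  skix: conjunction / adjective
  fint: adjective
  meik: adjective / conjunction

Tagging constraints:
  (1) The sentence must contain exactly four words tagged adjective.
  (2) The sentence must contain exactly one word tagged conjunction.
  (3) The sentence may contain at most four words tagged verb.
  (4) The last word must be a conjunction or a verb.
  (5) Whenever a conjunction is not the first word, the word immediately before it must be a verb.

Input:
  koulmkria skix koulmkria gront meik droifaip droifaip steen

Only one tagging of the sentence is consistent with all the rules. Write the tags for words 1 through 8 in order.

Candidates per position — 1:koulmkria {conjunction,adjective}; 2:skix {conjunction,adjective}; 3:koulmkria {conjunction,adjective}; 4:gront {conjunction,verb}; 5:meik {adjective,conjunction}; 6:droifaip {verb,conjunction}; 7:droifaip {verb,conjunction}; 8:steen {verb}.
Word 1 cannot be conjunction — rule 1 would then fail for every completion. It is adjective.
Word 2 cannot be conjunction — rule 1 would then fail for every completion. It is adjective.
Word 3 cannot be conjunction — rule 1 would then fail for every completion. It is adjective.
Word 4 cannot be conjunction — rule 5 would then fail for every completion. It is verb.
Word 5 cannot be conjunction — rule 1 would then fail for every completion. It is adjective.
Word 6 cannot be conjunction — rule 5 would then fail for every completion. It is verb.
Word 7 cannot be verb — rule 2 would then fail for every completion. It is conjunction.
So the tagging must be: adjective adjective adjective verb adjective verb conjunction verb.
Rule-by-rule: rule 1 satisfied; rule 2 satisfied; rule 3 satisfied; rule 4 satisfied; rule 5 satisfied.

adjective adjective adjective verb adjective verb conjunction verb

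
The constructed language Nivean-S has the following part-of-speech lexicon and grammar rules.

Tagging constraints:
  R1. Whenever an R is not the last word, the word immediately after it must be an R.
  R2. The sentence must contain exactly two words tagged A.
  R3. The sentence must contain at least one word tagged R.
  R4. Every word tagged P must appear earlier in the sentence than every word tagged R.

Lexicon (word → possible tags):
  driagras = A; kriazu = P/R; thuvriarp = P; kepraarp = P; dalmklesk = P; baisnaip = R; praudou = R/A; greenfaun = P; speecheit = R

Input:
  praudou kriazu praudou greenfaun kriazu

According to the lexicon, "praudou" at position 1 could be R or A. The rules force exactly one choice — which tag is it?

Candidates per position — 1:praudou {R,A}; 2:kriazu {P,R}; 3:praudou {R,A}; 4:greenfaun {P}; 5:kriazu {P,R}.
Position 1: tagging it R would leave rule 1 unsatisfiable, so it must be A.
Position 2: tagging it R would leave rule 1 unsatisfiable, so it must be P.
Position 3: tagging it R would leave rule 1 unsatisfiable, so it must be A.
Position 5: tagging it P would leave rule 3 unsatisfiable, so it must be R.
So the tagging must be: A P A P R.
Verifying each rule — rule 1 ✓; rule 2 ✓; rule 3 ✓; rule 4 ✓.

A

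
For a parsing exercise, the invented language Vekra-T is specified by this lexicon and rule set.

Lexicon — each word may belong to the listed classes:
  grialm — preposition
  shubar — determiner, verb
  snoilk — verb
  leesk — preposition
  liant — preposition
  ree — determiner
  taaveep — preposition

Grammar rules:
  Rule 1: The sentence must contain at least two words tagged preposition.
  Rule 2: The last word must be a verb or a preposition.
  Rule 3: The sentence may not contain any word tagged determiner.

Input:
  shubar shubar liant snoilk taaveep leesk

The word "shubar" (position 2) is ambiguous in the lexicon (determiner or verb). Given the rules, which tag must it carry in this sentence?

verb

Candidates per position — 1:shubar {determiner,verb}; 2:shubar {determiner,verb}; 3:liant {preposition}; 4:snoilk {verb}; 5:taaveep {preposition}; 6:leesk {preposition}.
Position 1: determiner is ruled out by rule 3; that leaves verb.
Position 2: determiner is ruled out by rule 3; that leaves verb.
So the tagging must be: verb verb preposition verb preposition preposition.
Verifying each rule — rule 1 satisfied; rule 2 satisfied; rule 3 satisfied.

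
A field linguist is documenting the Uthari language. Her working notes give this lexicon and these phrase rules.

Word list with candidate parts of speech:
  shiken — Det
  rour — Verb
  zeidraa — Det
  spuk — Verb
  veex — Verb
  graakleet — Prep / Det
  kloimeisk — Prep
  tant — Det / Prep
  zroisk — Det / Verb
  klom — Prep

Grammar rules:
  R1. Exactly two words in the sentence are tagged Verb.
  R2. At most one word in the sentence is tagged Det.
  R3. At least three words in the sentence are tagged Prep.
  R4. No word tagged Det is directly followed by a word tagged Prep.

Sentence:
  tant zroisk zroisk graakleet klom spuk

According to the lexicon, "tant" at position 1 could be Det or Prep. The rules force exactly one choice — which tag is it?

Prep

Candidates per position — 1:tant {Det,Prep}; 2:zroisk {Det,Verb}; 3:zroisk {Det,Verb}; 4:graakleet {Prep,Det}; 5:klom {Prep}; 6:spuk {Verb}.
If word 1 were Det, no tagging could satisfy rule 3; so word 1 is Prep.
If word 3 were Det, no tagging could satisfy rule 4; so word 3 is Verb.
If word 4 were Det, no tagging could satisfy rule 3; so word 4 is Prep.
If word 2 were Verb, no tagging could satisfy rule 1; so word 2 is Det.
The only consistent sequence is: Prep Det Verb Prep Prep Verb.
Rule-by-rule: rule 1 ok; rule 2 ok; rule 3 ok; rule 4 ok.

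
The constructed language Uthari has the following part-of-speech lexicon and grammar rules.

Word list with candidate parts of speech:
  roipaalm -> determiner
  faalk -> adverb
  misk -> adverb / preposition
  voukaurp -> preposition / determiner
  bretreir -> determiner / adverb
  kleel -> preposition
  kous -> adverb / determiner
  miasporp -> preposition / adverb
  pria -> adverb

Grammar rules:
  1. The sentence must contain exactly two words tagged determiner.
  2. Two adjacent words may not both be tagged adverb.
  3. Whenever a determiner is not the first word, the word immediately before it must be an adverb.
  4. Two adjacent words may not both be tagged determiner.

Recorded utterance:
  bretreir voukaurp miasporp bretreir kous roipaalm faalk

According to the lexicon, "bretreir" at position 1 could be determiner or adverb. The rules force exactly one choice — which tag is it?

Candidates per position — 1:bretreir {determiner,adverb}; 2:voukaurp {preposition,determiner}; 3:miasporp {preposition,adverb}; 4:bretreir {determiner,adverb}; 5:kous {adverb,determiner}; 6:roipaalm {determiner}; 7:faalk {adverb}.
Position 5: tagging it determiner would leave rule 3 unsatisfiable, so it must be adverb.
Position 4: tagging it adverb would leave rule 2 unsatisfiable, so it must be determiner.
Position 1: tagging it determiner would leave rule 1 unsatisfiable, so it must be adverb.
Position 2: tagging it determiner would leave rule 1 unsatisfiable, so it must be preposition.
Position 3: tagging it preposition would leave rule 3 unsatisfiable, so it must be adverb.
The unique satisfying tagging is: adverb preposition adverb determiner adverb determiner adverb.
Rule-by-rule: rule 1 ✓; rule 2 ✓; rule 3 ✓; rule 4 ✓.

adverb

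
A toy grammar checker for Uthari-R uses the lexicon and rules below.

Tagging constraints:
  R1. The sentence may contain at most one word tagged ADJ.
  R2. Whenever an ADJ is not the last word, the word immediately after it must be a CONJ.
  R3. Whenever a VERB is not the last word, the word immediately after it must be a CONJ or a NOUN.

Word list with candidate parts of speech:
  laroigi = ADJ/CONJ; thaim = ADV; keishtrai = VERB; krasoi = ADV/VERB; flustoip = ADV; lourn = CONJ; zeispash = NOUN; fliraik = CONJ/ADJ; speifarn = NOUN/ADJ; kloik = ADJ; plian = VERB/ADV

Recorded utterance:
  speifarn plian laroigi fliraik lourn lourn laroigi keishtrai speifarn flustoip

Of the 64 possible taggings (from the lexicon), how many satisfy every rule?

Candidates per position — 1:speifarn {NOUN,ADJ}; 2:plian {VERB,ADV}; 3:laroigi {ADJ,CONJ}; 4:fliraik {CONJ,ADJ}; 5:lourn {CONJ}; 6:lourn {CONJ}; 7:laroigi {ADJ,CONJ}; 8:keishtrai {VERB}; 9:speifarn {NOUN,ADJ}; 10:flustoip {ADV}.
There are 64 candidate sequences in total.
The sequences that satisfy every rule: NOUN VERB CONJ CONJ CONJ CONJ CONJ VERB NOUN ADV; NOUN VERB CONJ ADJ CONJ CONJ CONJ VERB NOUN ADV; NOUN ADV ADJ CONJ CONJ CONJ CONJ VERB NOUN ADV; NOUN ADV CONJ CONJ CONJ CONJ CONJ VERB NOUN ADV; NOUN ADV CONJ ADJ CONJ CONJ CONJ VERB NOUN ADV.
Count = 5.

5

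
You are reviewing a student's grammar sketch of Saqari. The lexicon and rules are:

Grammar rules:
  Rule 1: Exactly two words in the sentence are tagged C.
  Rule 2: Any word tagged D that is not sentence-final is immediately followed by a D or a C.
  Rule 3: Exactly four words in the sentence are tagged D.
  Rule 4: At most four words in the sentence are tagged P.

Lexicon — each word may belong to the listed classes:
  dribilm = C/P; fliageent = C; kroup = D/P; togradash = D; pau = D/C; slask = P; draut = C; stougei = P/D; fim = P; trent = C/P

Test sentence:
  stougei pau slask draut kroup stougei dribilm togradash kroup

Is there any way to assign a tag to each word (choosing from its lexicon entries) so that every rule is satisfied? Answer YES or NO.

NO

Candidates per position — 1:stougei {P,D}; 2:pau {D,C}; 3:slask {P}; 4:draut {C}; 5:kroup {D,P}; 6:stougei {P,D}; 7:dribilm {C,P}; 8:togradash {D}; 9:kroup {D,P}.
Every candidate sequence violates at least one rule; no consistent tagging exists.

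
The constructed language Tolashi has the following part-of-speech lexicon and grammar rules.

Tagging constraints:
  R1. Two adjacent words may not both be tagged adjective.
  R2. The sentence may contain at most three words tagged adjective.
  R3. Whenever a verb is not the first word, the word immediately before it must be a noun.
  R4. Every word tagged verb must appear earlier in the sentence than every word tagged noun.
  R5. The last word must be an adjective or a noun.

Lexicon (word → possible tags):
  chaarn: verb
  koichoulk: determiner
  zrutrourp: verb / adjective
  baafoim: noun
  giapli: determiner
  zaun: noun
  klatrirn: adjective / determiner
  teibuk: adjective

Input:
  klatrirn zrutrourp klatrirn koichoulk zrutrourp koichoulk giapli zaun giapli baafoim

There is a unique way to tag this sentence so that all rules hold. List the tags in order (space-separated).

Candidates per position — 1:klatrirn {adjective,determiner}; 2:zrutrourp {verb,adjective}; 3:klatrirn {adjective,determiner}; 4:koichoulk {determiner}; 5:zrutrourp {verb,adjective}; 6:koichoulk {determiner}; 7:giapli {determiner}; 8:zaun {noun}; 9:giapli {determiner}; 10:baafoim {noun}.
Position 2: tagging it verb would leave rule 3 unsatisfiable, so it must be adjective.
Position 3: tagging it adjective would leave rule 1 unsatisfiable, so it must be determiner.
Position 5: tagging it verb would leave rule 3 unsatisfiable, so it must be adjective.
Position 1: tagging it adjective would leave rule 1 unsatisfiable, so it must be determiner.
The only consistent sequence is: determiner adjective determiner determiner adjective determiner determiner noun determiner noun.
Check: rule 1 ok; rule 2 ok; rule 3 ok; rule 4 ok; rule 5 ok.

determiner adjective determiner determiner adjective determiner determiner noun determiner noun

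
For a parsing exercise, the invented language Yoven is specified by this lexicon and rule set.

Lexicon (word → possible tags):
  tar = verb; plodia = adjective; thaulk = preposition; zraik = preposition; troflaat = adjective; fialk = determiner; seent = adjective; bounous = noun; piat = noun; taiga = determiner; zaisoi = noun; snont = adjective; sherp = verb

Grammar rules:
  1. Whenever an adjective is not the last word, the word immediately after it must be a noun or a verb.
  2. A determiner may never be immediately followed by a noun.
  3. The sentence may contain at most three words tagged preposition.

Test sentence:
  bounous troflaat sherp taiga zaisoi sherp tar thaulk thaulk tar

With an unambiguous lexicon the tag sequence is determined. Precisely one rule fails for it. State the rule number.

Fixed tagging: noun adjective verb determiner noun verb verb preposition preposition verb.
Checking each rule: R1 ok, R2 fails, R3 ok.
Only rule 2 fails.

2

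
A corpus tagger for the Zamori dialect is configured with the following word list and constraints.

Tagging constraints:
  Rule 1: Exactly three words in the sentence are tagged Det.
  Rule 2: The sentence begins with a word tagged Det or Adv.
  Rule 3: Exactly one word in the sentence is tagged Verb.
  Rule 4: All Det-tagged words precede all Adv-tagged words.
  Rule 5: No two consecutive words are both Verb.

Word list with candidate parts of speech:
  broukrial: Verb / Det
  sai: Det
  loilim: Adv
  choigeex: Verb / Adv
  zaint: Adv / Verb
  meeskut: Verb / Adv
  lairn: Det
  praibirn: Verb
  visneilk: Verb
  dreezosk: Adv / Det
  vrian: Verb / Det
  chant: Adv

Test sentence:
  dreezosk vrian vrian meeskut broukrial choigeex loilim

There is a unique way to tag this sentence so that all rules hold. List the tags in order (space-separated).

Det Det Det Adv Verb Adv Adv

Candidates per position — 1:dreezosk {Adv,Det}; 2:vrian {Verb,Det}; 3:vrian {Verb,Det}; 4:meeskut {Verb,Adv}; 5:broukrial {Verb,Det}; 6:choigeex {Verb,Adv}; 7:loilim {Adv}.
The remaining ambiguous positions (1, 2, 3, 4, 5, 6) are resolved jointly — only one combination satisfies every rule.
So the tagging must be: Det Det Det Adv Verb Adv Adv.
Checking: rule 1 ✓; rule 2 ✓; rule 3 ✓; rule 4 ✓; rule 5 ✓.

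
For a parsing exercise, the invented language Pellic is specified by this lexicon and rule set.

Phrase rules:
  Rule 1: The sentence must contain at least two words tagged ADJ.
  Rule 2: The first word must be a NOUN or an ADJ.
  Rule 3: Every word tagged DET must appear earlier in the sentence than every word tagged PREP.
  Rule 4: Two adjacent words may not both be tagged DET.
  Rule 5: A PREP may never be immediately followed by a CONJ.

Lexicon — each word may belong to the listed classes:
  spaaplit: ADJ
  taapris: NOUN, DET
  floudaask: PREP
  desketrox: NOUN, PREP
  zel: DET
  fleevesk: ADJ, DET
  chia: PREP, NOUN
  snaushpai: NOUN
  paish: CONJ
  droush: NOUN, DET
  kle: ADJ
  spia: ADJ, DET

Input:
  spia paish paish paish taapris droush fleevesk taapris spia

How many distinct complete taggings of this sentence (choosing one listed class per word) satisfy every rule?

11

Candidates per position — 1:spia {ADJ,DET}; 2:paish {CONJ}; 3:paish {CONJ}; 4:paish {CONJ}; 5:taapris {NOUN,DET}; 6:droush {NOUN,DET}; 7:fleevesk {ADJ,DET}; 8:taapris {NOUN,DET}; 9:spia {ADJ,DET}.
There are 64 candidate sequences in total.
Checking each against the rules leaves 11 sequences.
Count = 11.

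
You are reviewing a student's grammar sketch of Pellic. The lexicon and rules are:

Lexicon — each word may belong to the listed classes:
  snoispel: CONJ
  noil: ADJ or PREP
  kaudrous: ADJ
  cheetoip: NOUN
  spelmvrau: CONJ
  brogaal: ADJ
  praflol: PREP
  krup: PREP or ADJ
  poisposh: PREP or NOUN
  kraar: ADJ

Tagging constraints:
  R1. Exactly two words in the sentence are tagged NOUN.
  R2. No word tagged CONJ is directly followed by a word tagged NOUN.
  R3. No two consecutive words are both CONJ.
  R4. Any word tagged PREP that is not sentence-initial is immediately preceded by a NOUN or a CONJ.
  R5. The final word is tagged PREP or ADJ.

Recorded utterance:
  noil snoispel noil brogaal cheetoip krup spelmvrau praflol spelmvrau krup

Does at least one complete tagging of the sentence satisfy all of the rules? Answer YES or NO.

NO

Candidates per position — 1:noil {ADJ,PREP}; 2:snoispel {CONJ}; 3:noil {ADJ,PREP}; 4:brogaal {ADJ}; 5:cheetoip {NOUN}; 6:krup {PREP,ADJ}; 7:spelmvrau {CONJ}; 8:praflol {PREP}; 9:spelmvrau {CONJ}; 10:krup {PREP,ADJ}.
Rule 1 cannot be satisfied by any choice of tags from the lexicon.
So there is no consistent tagging.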